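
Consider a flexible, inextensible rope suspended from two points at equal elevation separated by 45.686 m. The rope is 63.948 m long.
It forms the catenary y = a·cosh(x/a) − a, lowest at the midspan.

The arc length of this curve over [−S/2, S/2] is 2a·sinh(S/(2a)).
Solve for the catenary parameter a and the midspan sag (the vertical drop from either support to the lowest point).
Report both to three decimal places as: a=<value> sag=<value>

a=15.564 sag=19.997

seed: a₀ = √(S³/(24(L−S))) = √(45.686³/(24·18.262)) = 14.750098
iter 1: u=1.548668  f(a)=+2.319e+00  f'(a)=-3.123e+00  a ← 14.750098 − (+2.319e+00/-3.123e+00) = 15.492677
iter 2: u=1.474439  f(a)=+1.866e-01  f'(a)=-2.639e+00  a ← 15.492677 − (+1.866e-01/-2.639e+00) = 15.563403
iter 3: u=1.467738  f(a)=+1.443e-03  f'(a)=-2.598e+00  a ← 15.563403 − (+1.443e-03/-2.598e+00) = 15.563958
iter 4: u=1.467686  f(a)=+8.766e-08  f'(a)=-2.598e+00  a ← 15.563958 − (+8.766e-08/-2.598e+00) = 15.563958
iter 5: u=1.467686  f(a)=+0.000e+00  f'(a)=-2.598e+00  a ← 15.563958 − (+0.000e+00/-2.598e+00) = 15.563958
converged: |Δa| < 1e-12 after 5 iterations
sag = a·(cosh(S/(2a)) − 1) = 15.563958·(cosh(1.467686) − 1) = 19.996884
T_max/T_min = cosh(S/(2a)) = 2.284820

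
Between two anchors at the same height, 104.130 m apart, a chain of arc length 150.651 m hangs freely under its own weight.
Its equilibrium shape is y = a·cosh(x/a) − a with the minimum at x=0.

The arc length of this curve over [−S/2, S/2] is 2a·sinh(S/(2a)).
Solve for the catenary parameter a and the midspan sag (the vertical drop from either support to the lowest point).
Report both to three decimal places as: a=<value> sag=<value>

seed: a₀ = √(S³/(24(L−S))) = √(104.130³/(24·46.521)) = 31.800479
iter 1: u=1.637239  f(a)=+6.648e+00  f'(a)=-3.789e+00  a ← 31.800479 − (+6.648e+00/-3.789e+00) = 33.555087
iter 2: u=1.551628  f(a)=+5.899e-01  f'(a)=-3.144e+00  a ← 33.555087 − (+5.899e-01/-3.144e+00) = 33.742720
iter 3: u=1.542999  f(a)=+5.643e-03  f'(a)=-3.084e+00  a ← 33.742720 − (+5.643e-03/-3.084e+00) = 33.744550
iter 4: u=1.542916  f(a)=+5.274e-07  f'(a)=-3.083e+00  a ← 33.744550 − (+5.274e-07/-3.083e+00) = 33.744550
iter 5: u=1.542916  f(a)=+0.000e+00  f'(a)=-3.083e+00  a ← 33.744550 − (+0.000e+00/-3.083e+00) = 33.744550
converged: |Δa| < 1e-12 after 5 iterations
sag = a·(cosh(S/(2a)) − 1) = 33.744550·(cosh(1.542916) − 1) = 48.794081
T_max/T_min = cosh(S/(2a)) = 2.445984

a=33.745 sag=48.794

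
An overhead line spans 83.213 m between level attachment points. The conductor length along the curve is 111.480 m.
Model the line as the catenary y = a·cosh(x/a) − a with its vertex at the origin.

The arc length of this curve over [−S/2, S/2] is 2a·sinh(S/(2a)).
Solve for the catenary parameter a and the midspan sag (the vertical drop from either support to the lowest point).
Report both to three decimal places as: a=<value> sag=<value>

a=30.526 sag=33.026

seed: a₀ = √(S³/(24(L−S))) = √(83.213³/(24·28.267)) = 29.143472
iter 1: u=1.427644  f(a)=+3.024e+00  f'(a)=-2.365e+00  a ← 29.143472 − (+3.024e+00/-2.365e+00) = 30.422253
iter 2: u=1.367634  f(a)=+2.105e-01  f'(a)=-2.046e+00  a ← 30.422253 − (+2.105e-01/-2.046e+00) = 30.525095
iter 3: u=1.363026  f(a)=+1.188e-03  f'(a)=-2.023e+00  a ← 30.525095 − (+1.188e-03/-2.023e+00) = 30.525682
iter 4: u=1.363000  f(a)=+3.828e-08  f'(a)=-2.023e+00  a ← 30.525682 − (+3.828e-08/-2.023e+00) = 30.525682
iter 5: u=1.363000  f(a)=-1.421e-14  f'(a)=-2.023e+00  a ← 30.525682 − (-1.421e-14/-2.023e+00) = 30.525682
converged: |Δa| < 1e-12 after 5 iterations
sag = a·(cosh(S/(2a)) − 1) = 30.525682·(cosh(1.363000) − 1) = 33.025595
T_max/T_min = cosh(S/(2a)) = 2.081895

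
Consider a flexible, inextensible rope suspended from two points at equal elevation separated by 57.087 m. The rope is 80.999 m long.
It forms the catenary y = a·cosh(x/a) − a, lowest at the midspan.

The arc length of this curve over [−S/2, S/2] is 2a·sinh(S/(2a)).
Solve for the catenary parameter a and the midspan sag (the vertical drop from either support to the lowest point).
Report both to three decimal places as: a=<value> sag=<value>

seed: a₀ = √(S³/(24(L−S))) = √(57.087³/(24·23.912)) = 18.004964
iter 1: u=1.585313  f(a)=+3.191e+00  f'(a)=-3.386e+00  a ← 18.004964 − (+3.191e+00/-3.386e+00) = 18.947244
iter 2: u=1.506472  f(a)=+2.676e-01  f'(a)=-2.840e+00  a ← 18.947244 − (+2.676e-01/-2.840e+00) = 19.041468
iter 3: u=1.499018  f(a)=+2.263e-03  f'(a)=-2.792e+00  a ← 19.041468 − (+2.263e-03/-2.792e+00) = 19.042278
iter 4: u=1.498954  f(a)=+1.648e-07  f'(a)=-2.792e+00  a ← 19.042278 − (+1.648e-07/-2.792e+00) = 19.042278
iter 5: u=1.498954  f(a)=+1.421e-14  f'(a)=-2.792e+00  a ← 19.042278 − (+1.421e-14/-2.792e+00) = 19.042278
converged: |Δa| < 1e-12 after 5 iterations
sag = a·(cosh(S/(2a)) − 1) = 19.042278·(cosh(1.498954) − 1) = 25.710575
T_max/T_min = cosh(S/(2a)) = 2.350184

a=19.042 sag=25.711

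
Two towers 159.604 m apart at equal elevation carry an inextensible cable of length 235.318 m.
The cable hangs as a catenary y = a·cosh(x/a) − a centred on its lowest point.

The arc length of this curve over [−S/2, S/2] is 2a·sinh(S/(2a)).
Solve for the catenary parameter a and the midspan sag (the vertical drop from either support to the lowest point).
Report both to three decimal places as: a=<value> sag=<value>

a=50.356 sag=77.626

seed: a₀ = √(S³/(24(L−S))) = √(159.604³/(24·75.714)) = 47.301176
iter 1: u=1.687104  f(a)=+1.154e+01  f'(a)=-4.210e+00  a ← 47.301176 − (+1.154e+01/-4.210e+00) = 50.040968
iter 2: u=1.594733  f(a)=+1.078e+00  f'(a)=-3.457e+00  a ← 50.040968 − (+1.078e+00/-3.457e+00) = 50.352854
iter 3: u=1.584856  f(a)=+1.156e-02  f'(a)=-3.383e+00  a ← 50.352854 − (+1.156e-02/-3.383e+00) = 50.356272
iter 4: u=1.584748  f(a)=+1.362e-06  f'(a)=-3.382e+00  a ← 50.356272 − (+1.362e-06/-3.382e+00) = 50.356272
iter 5: u=1.584748  f(a)=+8.527e-14  f'(a)=-3.382e+00  a ← 50.356272 − (+8.527e-14/-3.382e+00) = 50.356272
converged: |Δa| < 1e-12 after 5 iterations
sag = a·(cosh(S/(2a)) − 1) = 50.356272·(cosh(1.584748) − 1) = 77.625736
T_max/T_min = cosh(S/(2a)) = 2.541531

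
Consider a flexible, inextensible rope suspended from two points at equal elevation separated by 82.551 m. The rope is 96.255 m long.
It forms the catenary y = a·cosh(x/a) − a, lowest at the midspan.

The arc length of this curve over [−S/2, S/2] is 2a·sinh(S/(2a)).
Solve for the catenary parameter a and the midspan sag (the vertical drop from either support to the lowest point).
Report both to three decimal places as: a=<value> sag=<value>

a=42.350 sag=21.757

seed: a₀ = √(S³/(24(L−S))) = √(82.551³/(24·13.704)) = 41.357494
iter 1: u=0.998017  f(a)=+6.989e-01  f'(a)=-7.311e-01  a ← 41.357494 − (+6.989e-01/-7.311e-01) = 42.313434
iter 2: u=0.975470  f(a)=+2.497e-02  f'(a)=-6.797e-01  a ← 42.313434 − (+2.497e-02/-6.797e-01) = 42.350163
iter 3: u=0.974624  f(a)=+3.447e-05  f'(a)=-6.778e-01  a ← 42.350163 − (+3.447e-05/-6.778e-01) = 42.350214
iter 4: u=0.974623  f(a)=+6.594e-11  f'(a)=-6.778e-01  a ← 42.350214 − (+6.594e-11/-6.778e-01) = 42.350214
iter 5: u=0.974623  f(a)=-1.421e-14  f'(a)=-6.778e-01  a ← 42.350214 − (-1.421e-14/-6.778e-01) = 42.350214
converged: |Δa| < 1e-12 after 5 iterations
sag = a·(cosh(S/(2a)) − 1) = 42.350214·(cosh(0.974623) − 1) = 21.757483
T_max/T_min = cosh(S/(2a)) = 1.513751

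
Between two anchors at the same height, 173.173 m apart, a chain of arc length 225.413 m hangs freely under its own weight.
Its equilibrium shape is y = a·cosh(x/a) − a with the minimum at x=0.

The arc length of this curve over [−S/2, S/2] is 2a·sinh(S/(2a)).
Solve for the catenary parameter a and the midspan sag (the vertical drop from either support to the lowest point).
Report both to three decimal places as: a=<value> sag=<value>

seed: a₀ = √(S³/(24(L−S))) = √(173.173³/(24·52.240)) = 64.359560
iter 1: u=1.345356  f(a)=+4.937e+00  f'(a)=-1.937e+00  a ← 64.359560 − (+4.937e+00/-1.937e+00) = 66.908344
iter 2: u=1.294106  f(a)=+3.084e-01  f'(a)=-1.702e+00  a ← 66.908344 − (+3.084e-01/-1.702e+00) = 67.089572
iter 3: u=1.290610  f(a)=+1.381e-03  f'(a)=-1.687e+00  a ← 67.089572 − (+1.381e-03/-1.687e+00) = 67.090391
iter 4: u=1.290595  f(a)=+2.797e-08  f'(a)=-1.686e+00  a ← 67.090391 − (+2.797e-08/-1.686e+00) = 67.090391
iter 5: u=1.290595  f(a)=+5.684e-14  f'(a)=-1.686e+00  a ← 67.090391 − (+5.684e-14/-1.686e+00) = 67.090391
converged: |Δa| < 1e-12 after 5 iterations
sag = a·(cosh(S/(2a)) − 1) = 67.090391·(cosh(1.290595) − 1) = 64.073155
T_max/T_min = cosh(S/(2a)) = 1.955027

a=67.090 sag=64.073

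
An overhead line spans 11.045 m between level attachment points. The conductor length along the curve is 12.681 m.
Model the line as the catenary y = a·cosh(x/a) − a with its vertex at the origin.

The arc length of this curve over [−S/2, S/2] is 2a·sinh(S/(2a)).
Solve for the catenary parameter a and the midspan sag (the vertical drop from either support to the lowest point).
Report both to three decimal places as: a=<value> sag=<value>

a=5.984 sag=2.734

seed: a₀ = √(S³/(24(L−S))) = √(11.045³/(24·1.636)) = 5.858026
iter 1: u=0.942724  f(a)=+7.426e-02  f'(a)=-6.098e-01  a ← 5.858026 − (+7.426e-02/-6.098e-01) = 5.979798
iter 2: u=0.923526  f(a)=+2.379e-03  f'(a)=-5.713e-01  a ← 5.979798 − (+2.379e-03/-5.713e-01) = 5.983961
iter 3: u=0.922884  f(a)=+2.619e-06  f'(a)=-5.700e-01  a ← 5.983961 − (+2.619e-06/-5.700e-01) = 5.983966
iter 4: u=0.922883  f(a)=+3.189e-12  f'(a)=-5.700e-01  a ← 5.983966 − (+3.189e-12/-5.700e-01) = 5.983966
converged: |Δa| < 1e-12 after 4 iterations
sag = a·(cosh(S/(2a)) − 1) = 5.983966·(cosh(0.922883) − 1) = 2.734393
T_max/T_min = cosh(S/(2a)) = 1.456953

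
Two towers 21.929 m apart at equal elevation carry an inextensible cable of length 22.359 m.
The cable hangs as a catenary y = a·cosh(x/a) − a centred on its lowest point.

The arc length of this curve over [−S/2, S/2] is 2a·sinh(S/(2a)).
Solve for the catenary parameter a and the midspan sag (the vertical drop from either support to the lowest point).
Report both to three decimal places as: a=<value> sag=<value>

seed: a₀ = √(S³/(24(L−S))) = √(21.929³/(24·0.430)) = 31.966007
iter 1: u=0.343005  f(a)=+2.537e-03  f'(a)=-2.722e-02  a ← 31.966007 − (+2.537e-03/-2.722e-02) = 32.059192
iter 2: u=0.342008  f(a)=+1.113e-05  f'(a)=-2.698e-02  a ← 32.059192 − (+1.113e-05/-2.698e-02) = 32.059605
iter 3: u=0.342004  f(a)=+2.167e-10  f'(a)=-2.698e-02  a ← 32.059605 − (+2.167e-10/-2.698e-02) = 32.059605
iter 4: u=0.342004  f(a)=+3.553e-15  f'(a)=-2.698e-02  a ← 32.059605 − (+3.553e-15/-2.698e-02) = 32.059605
converged: |Δa| < 1e-12 after 4 iterations
sag = a·(cosh(S/(2a)) − 1) = 32.059605·(cosh(0.342004) − 1) = 1.893296
T_max/T_min = cosh(S/(2a)) = 1.059056

a=32.060 sag=1.893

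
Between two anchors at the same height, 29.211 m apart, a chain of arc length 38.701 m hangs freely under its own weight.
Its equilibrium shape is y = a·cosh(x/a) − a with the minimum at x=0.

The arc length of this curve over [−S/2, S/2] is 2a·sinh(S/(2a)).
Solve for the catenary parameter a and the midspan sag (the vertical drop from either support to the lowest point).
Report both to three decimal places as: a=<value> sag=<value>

a=10.937 sag=11.290

seed: a₀ = √(S³/(24(L−S))) = √(29.211³/(24·9.490)) = 10.461186
iter 1: u=1.396161  f(a)=+9.690e-01  f'(a)=-2.194e+00  a ← 10.461186 − (+9.690e-01/-2.194e+00) = 10.902959
iter 2: u=1.339590  f(a)=+6.476e-02  f'(a)=-1.909e+00  a ← 10.902959 − (+6.476e-02/-1.909e+00) = 10.936880
iter 3: u=1.335436  f(a)=+3.351e-04  f'(a)=-1.890e+00  a ← 10.936880 − (+3.351e-04/-1.890e+00) = 10.937058
iter 4: u=1.335414  f(a)=+9.074e-09  f'(a)=-1.889e+00  a ← 10.937058 − (+9.074e-09/-1.889e+00) = 10.937058
iter 5: u=1.335414  f(a)=+7.105e-15  f'(a)=-1.889e+00  a ← 10.937058 − (+7.105e-15/-1.889e+00) = 10.937058
converged: |Δa| < 1e-12 after 5 iterations
sag = a·(cosh(S/(2a)) − 1) = 10.937058·(cosh(1.335414) − 1) = 11.290427
T_max/T_min = cosh(S/(2a)) = 2.032309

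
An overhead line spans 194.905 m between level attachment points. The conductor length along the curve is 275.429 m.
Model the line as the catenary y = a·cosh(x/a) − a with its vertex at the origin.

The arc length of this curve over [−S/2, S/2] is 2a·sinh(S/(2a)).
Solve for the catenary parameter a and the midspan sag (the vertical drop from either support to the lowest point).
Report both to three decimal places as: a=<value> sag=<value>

seed: a₀ = √(S³/(24(L−S))) = √(194.905³/(24·80.524)) = 61.896512
iter 1: u=1.574443  f(a)=+1.059e+01  f'(a)=-3.307e+00  a ← 61.896512 − (+1.059e+01/-3.307e+00) = 65.099203
iter 2: u=1.496985  f(a)=+8.775e-01  f'(a)=-2.779e+00  a ← 65.099203 − (+8.775e-01/-2.779e+00) = 65.414902
iter 3: u=1.489760  f(a)=+7.227e-03  f'(a)=-2.734e+00  a ← 65.414902 − (+7.227e-03/-2.734e+00) = 65.417546
iter 4: u=1.489700  f(a)=+4.991e-07  f'(a)=-2.733e+00  a ← 65.417546 − (+4.991e-07/-2.733e+00) = 65.417546
iter 5: u=1.489700  f(a)=+5.684e-14  f'(a)=-2.733e+00  a ← 65.417546 − (+5.684e-14/-2.733e+00) = 65.417546
converged: |Δa| < 1e-12 after 5 iterations
sag = a·(cosh(S/(2a)) − 1) = 65.417546·(cosh(1.489700) − 1) = 87.044708
T_max/T_min = cosh(S/(2a)) = 2.330602

a=65.418 sag=87.045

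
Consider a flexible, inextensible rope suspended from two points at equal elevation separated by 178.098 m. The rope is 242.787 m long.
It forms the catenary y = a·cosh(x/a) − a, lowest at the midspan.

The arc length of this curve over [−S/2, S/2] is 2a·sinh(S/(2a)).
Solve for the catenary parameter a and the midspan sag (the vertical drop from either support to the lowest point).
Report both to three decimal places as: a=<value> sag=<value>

seed: a₀ = √(S³/(24(L−S))) = √(178.098³/(24·64.689)) = 60.320888
iter 1: u=1.476255  f(a)=+7.426e+00  f'(a)=-2.650e+00  a ← 60.320888 − (+7.426e+00/-2.650e+00) = 63.122992
iter 2: u=1.410722  f(a)=+5.488e-01  f'(a)=-2.272e+00  a ← 63.122992 − (+5.488e-01/-2.272e+00) = 63.364577
iter 3: u=1.405344  f(a)=+3.526e-03  f'(a)=-2.243e+00  a ← 63.364577 − (+3.526e-03/-2.243e+00) = 63.366149
iter 4: u=1.405309  f(a)=+1.476e-07  f'(a)=-2.242e+00  a ← 63.366149 − (+1.476e-07/-2.242e+00) = 63.366149
iter 5: u=1.405309  f(a)=+0.000e+00  f'(a)=-2.242e+00  a ← 63.366149 − (+0.000e+00/-2.242e+00) = 63.366149
converged: |Δa| < 1e-12 after 5 iterations
sag = a·(cosh(S/(2a)) − 1) = 63.366149·(cosh(1.405309) − 1) = 73.570518
T_max/T_min = cosh(S/(2a)) = 2.161038

a=63.366 sag=73.571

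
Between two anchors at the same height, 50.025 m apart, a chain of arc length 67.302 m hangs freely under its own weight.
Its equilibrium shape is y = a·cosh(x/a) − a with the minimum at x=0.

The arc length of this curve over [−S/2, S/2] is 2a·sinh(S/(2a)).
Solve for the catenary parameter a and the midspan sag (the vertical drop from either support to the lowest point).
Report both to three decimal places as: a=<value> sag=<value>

a=18.213 sag=20.051

seed: a₀ = √(S³/(24(L−S))) = √(50.025³/(24·17.277)) = 17.375642
iter 1: u=1.439515  f(a)=+1.881e+00  f'(a)=-2.432e+00  a ← 17.375642 − (+1.881e+00/-2.432e+00) = 18.148936
iter 2: u=1.378180  f(a)=+1.329e-01  f'(a)=-2.100e+00  a ← 18.148936 − (+1.329e-01/-2.100e+00) = 18.212204
iter 3: u=1.373392  f(a)=+7.742e-04  f'(a)=-2.075e+00  a ← 18.212204 − (+7.742e-04/-2.075e+00) = 18.212577
iter 4: u=1.373364  f(a)=+2.663e-08  f'(a)=-2.075e+00  a ← 18.212577 − (+2.663e-08/-2.075e+00) = 18.212577
iter 5: u=1.373364  f(a)=+1.421e-14  f'(a)=-2.075e+00  a ← 18.212577 − (+1.421e-14/-2.075e+00) = 18.212577
converged: |Δa| < 1e-12 after 5 iterations
sag = a·(cosh(S/(2a)) − 1) = 18.212577·(cosh(1.373364) − 1) = 20.050823
T_max/T_min = cosh(S/(2a)) = 2.100933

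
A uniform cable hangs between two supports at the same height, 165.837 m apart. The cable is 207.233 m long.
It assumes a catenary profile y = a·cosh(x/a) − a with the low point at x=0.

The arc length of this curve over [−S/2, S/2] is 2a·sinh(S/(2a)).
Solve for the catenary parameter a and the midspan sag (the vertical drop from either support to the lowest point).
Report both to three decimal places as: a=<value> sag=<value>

a=70.158 sag=54.976

seed: a₀ = √(S³/(24(L−S))) = √(165.837³/(24·41.396)) = 67.754374
iter 1: u=1.223810  f(a)=+3.213e+00  f'(a)=-1.415e+00  a ← 67.754374 − (+3.213e+00/-1.415e+00) = 70.024899
iter 2: u=1.184129  f(a)=+1.686e-01  f'(a)=-1.270e+00  a ← 70.024899 − (+1.686e-01/-1.270e+00) = 70.157621
iter 3: u=1.181889  f(a)=+5.209e-04  f'(a)=-1.262e+00  a ← 70.157621 − (+5.209e-04/-1.262e+00) = 70.158033
iter 4: u=1.181882  f(a)=+5.008e-09  f'(a)=-1.262e+00  a ← 70.158033 − (+5.008e-09/-1.262e+00) = 70.158033
iter 5: u=1.181882  f(a)=+2.842e-14  f'(a)=-1.262e+00  a ← 70.158033 − (+2.842e-14/-1.262e+00) = 70.158033
converged: |Δa| < 1e-12 after 5 iterations
sag = a·(cosh(S/(2a)) − 1) = 70.158033·(cosh(1.181882) − 1) = 54.976010
T_max/T_min = cosh(S/(2a)) = 1.783602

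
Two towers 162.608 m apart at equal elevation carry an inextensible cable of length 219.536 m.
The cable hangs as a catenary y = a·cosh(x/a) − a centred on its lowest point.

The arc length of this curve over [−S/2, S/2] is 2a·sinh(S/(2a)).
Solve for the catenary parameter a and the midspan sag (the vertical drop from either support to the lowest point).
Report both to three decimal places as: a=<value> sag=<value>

seed: a₀ = √(S³/(24(L−S))) = √(162.608³/(24·56.928)) = 56.097600
iter 1: u=1.449331  f(a)=+6.287e+00  f'(a)=-2.489e+00  a ← 56.097600 − (+6.287e+00/-2.489e+00) = 58.623301
iter 2: u=1.386889  f(a)=+4.495e-01  f'(a)=-2.145e+00  a ← 58.623301 − (+4.495e-01/-2.145e+00) = 58.832884
iter 3: u=1.381948  f(a)=+2.689e-03  f'(a)=-2.119e+00  a ← 58.832884 − (+2.689e-03/-2.119e+00) = 58.834153
iter 4: u=1.381918  f(a)=+9.754e-08  f'(a)=-2.119e+00  a ← 58.834153 − (+9.754e-08/-2.119e+00) = 58.834153
iter 5: u=1.381918  f(a)=+0.000e+00  f'(a)=-2.119e+00  a ← 58.834153 − (+0.000e+00/-2.119e+00) = 58.834153
converged: |Δa| < 1e-12 after 5 iterations
sag = a·(cosh(S/(2a)) − 1) = 58.834153·(cosh(1.381918) − 1) = 65.706890
T_max/T_min = cosh(S/(2a)) = 2.116815

a=58.834 sag=65.707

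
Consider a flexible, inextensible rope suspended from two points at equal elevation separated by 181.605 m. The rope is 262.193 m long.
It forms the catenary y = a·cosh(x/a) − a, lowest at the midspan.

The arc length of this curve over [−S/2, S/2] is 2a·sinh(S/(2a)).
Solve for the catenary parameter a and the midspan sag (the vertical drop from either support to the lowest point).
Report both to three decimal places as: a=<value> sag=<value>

seed: a₀ = √(S³/(24(L−S))) = √(181.605³/(24·80.588)) = 55.648171
iter 1: u=1.631725  f(a)=+1.143e+01  f'(a)=-3.745e+00  a ← 55.648171 − (+1.143e+01/-3.745e+00) = 58.701741
iter 2: u=1.546845  f(a)=+1.009e+00  f'(a)=-3.111e+00  a ← 58.701741 − (+1.009e+00/-3.111e+00) = 59.025995
iter 3: u=1.538348  f(a)=+9.525e-03  f'(a)=-3.052e+00  a ← 59.025995 − (+9.525e-03/-3.052e+00) = 59.029116
iter 4: u=1.538266  f(a)=+8.673e-07  f'(a)=-3.052e+00  a ← 59.029116 − (+8.673e-07/-3.052e+00) = 59.029116
iter 5: u=1.538266  f(a)=+0.000e+00  f'(a)=-3.052e+00  a ← 59.029116 − (+0.000e+00/-3.052e+00) = 59.029116
converged: |Δa| < 1e-12 after 5 iterations
sag = a·(cosh(S/(2a)) − 1) = 59.029116·(cosh(1.538266) − 1) = 84.744069
T_max/T_min = cosh(S/(2a)) = 2.435632

a=59.029 sag=84.744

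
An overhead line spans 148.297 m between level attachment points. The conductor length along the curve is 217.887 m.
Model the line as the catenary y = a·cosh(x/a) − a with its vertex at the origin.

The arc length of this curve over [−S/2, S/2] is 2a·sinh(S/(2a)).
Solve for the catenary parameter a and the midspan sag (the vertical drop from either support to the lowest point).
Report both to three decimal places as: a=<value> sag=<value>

a=47.015 sag=71.640

seed: a₀ = √(S³/(24(L−S))) = √(148.297³/(24·69.590)) = 44.189543
iter 1: u=1.677965  f(a)=+1.048e+01  f'(a)=-4.130e+00  a ← 44.189543 − (+1.048e+01/-4.130e+00) = 46.726805
iter 2: u=1.586851  f(a)=+9.704e-01  f'(a)=-3.398e+00  a ← 46.726805 − (+9.704e-01/-3.398e+00) = 47.012384
iter 3: u=1.577212  f(a)=+1.019e-02  f'(a)=-3.327e+00  a ← 47.012384 − (+1.019e-02/-3.327e+00) = 47.015449
iter 4: u=1.577109  f(a)=+1.151e-06  f'(a)=-3.326e+00  a ← 47.015449 − (+1.151e-06/-3.326e+00) = 47.015449
iter 5: u=1.577109  f(a)=+0.000e+00  f'(a)=-3.326e+00  a ← 47.015449 − (+0.000e+00/-3.326e+00) = 47.015449
converged: |Δa| < 1e-12 after 5 iterations
sag = a·(cosh(S/(2a)) − 1) = 47.015449·(cosh(1.577109) − 1) = 71.640097
T_max/T_min = cosh(S/(2a)) = 2.523757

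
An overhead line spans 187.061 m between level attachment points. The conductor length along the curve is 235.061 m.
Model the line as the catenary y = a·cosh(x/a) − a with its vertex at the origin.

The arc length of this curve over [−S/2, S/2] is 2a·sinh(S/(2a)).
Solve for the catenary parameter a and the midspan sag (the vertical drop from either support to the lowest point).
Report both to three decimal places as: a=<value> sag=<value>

a=78.124 sag=63.003

seed: a₀ = √(S³/(24(L−S))) = √(187.061³/(24·48.000)) = 75.378699
iter 1: u=1.240808  f(a)=+3.833e+00  f'(a)=-1.481e+00  a ← 75.378699 − (+3.833e+00/-1.481e+00) = 77.967561
iter 2: u=1.199608  f(a)=+2.063e-01  f'(a)=-1.325e+00  a ← 77.967561 − (+2.063e-01/-1.325e+00) = 78.123265
iter 3: u=1.197217  f(a)=+6.731e-04  f'(a)=-1.317e+00  a ← 78.123265 − (+6.731e-04/-1.317e+00) = 78.123776
iter 4: u=1.197209  f(a)=+7.215e-09  f'(a)=-1.317e+00  a ← 78.123776 − (+7.215e-09/-1.317e+00) = 78.123776
iter 5: u=1.197209  f(a)=+5.684e-14  f'(a)=-1.317e+00  a ← 78.123776 − (+5.684e-14/-1.317e+00) = 78.123776
converged: |Δa| < 1e-12 after 5 iterations
sag = a·(cosh(S/(2a)) − 1) = 78.123776·(cosh(1.197209) − 1) = 63.002915
T_max/T_min = cosh(S/(2a)) = 1.806450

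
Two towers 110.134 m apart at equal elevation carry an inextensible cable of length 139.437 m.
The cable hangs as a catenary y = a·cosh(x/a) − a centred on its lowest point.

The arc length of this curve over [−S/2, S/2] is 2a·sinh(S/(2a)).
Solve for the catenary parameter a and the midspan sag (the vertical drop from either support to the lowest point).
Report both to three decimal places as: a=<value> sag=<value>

a=45.226 sag=37.877

seed: a₀ = √(S³/(24(L−S))) = √(110.134³/(24·29.303)) = 43.583335
iter 1: u=1.263488  f(a)=+2.430e+00  f'(a)=-1.572e+00  a ← 43.583335 − (+2.430e+00/-1.572e+00) = 45.129091
iter 2: u=1.220211  f(a)=+1.353e-01  f'(a)=-1.401e+00  a ← 45.129091 − (+1.353e-01/-1.401e+00) = 45.225605
iter 3: u=1.217607  f(a)=+4.737e-04  f'(a)=-1.392e+00  a ← 45.225605 − (+4.737e-04/-1.392e+00) = 45.225945
iter 4: u=1.217598  f(a)=+5.856e-09  f'(a)=-1.392e+00  a ← 45.225945 − (+5.856e-09/-1.392e+00) = 45.225945
iter 5: u=1.217598  f(a)=+2.842e-14  f'(a)=-1.392e+00  a ← 45.225945 − (+2.842e-14/-1.392e+00) = 45.225945
converged: |Δa| < 1e-12 after 5 iterations
sag = a·(cosh(S/(2a)) − 1) = 45.225945·(cosh(1.217598) − 1) = 37.876734
T_max/T_min = cosh(S/(2a)) = 1.837500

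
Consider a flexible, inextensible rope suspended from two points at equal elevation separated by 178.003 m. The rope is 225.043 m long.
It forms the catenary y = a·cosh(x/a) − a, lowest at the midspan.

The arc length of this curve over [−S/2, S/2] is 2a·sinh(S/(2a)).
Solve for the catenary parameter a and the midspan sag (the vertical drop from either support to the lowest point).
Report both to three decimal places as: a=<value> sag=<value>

a=73.328 sag=60.978

seed: a₀ = √(S³/(24(L−S))) = √(178.003³/(24·47.040)) = 70.680841
iter 1: u=1.259203  f(a)=+3.873e+00  f'(a)=-1.554e+00  a ← 70.680841 − (+3.873e+00/-1.554e+00) = 73.172614
iter 2: u=1.216323  f(a)=+2.142e-01  f'(a)=-1.387e+00  a ← 73.172614 − (+2.142e-01/-1.387e+00) = 73.327107
iter 3: u=1.213760  f(a)=+7.405e-04  f'(a)=-1.377e+00  a ← 73.327107 − (+7.405e-04/-1.377e+00) = 73.327645
iter 4: u=1.213751  f(a)=+8.912e-09  f'(a)=-1.377e+00  a ← 73.327645 − (+8.912e-09/-1.377e+00) = 73.327645
iter 5: u=1.213751  f(a)=+2.842e-14  f'(a)=-1.377e+00  a ← 73.327645 − (+2.842e-14/-1.377e+00) = 73.327645
converged: |Δa| < 1e-12 after 5 iterations
sag = a·(cosh(S/(2a)) − 1) = 73.327645·(cosh(1.213751) − 1) = 60.978094
T_max/T_min = cosh(S/(2a)) = 1.831584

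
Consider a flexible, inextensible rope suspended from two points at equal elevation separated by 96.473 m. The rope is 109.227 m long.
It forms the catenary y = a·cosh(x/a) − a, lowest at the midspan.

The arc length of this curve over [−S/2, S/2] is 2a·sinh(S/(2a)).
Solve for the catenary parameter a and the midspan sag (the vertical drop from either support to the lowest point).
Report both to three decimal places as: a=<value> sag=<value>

a=55.203 sag=22.450

seed: a₀ = √(S³/(24(L−S))) = √(96.473³/(24·12.754)) = 54.160149
iter 1: u=0.890627  f(a)=+5.155e-01  f'(a)=-5.094e-01  a ← 54.160149 − (+5.155e-01/-5.094e-01) = 55.172099
iter 2: u=0.874292  f(a)=+1.480e-02  f'(a)=-4.805e-01  a ← 55.172099 − (+1.480e-02/-4.805e-01) = 55.202903
iter 3: u=0.873804  f(a)=+1.300e-05  f'(a)=-4.797e-01  a ← 55.202903 − (+1.300e-05/-4.797e-01) = 55.202930
iter 4: u=0.873803  f(a)=+1.003e-11  f'(a)=-4.797e-01  a ← 55.202930 − (+1.003e-11/-4.797e-01) = 55.202930
converged: |Δa| < 1e-12 after 4 iterations
sag = a·(cosh(S/(2a)) − 1) = 55.202930·(cosh(0.873803) − 1) = 22.450131
T_max/T_min = cosh(S/(2a)) = 1.406684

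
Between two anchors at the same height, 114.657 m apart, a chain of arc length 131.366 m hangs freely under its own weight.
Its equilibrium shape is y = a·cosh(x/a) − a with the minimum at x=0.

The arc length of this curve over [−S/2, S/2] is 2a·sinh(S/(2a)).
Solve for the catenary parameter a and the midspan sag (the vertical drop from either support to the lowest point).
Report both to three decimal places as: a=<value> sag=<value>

seed: a₀ = √(S³/(24(L−S))) = √(114.657³/(24·16.709)) = 61.308404
iter 1: u=0.935084  f(a)=+7.459e-01  f'(a)=-5.943e-01  a ← 61.308404 − (+7.459e-01/-5.943e-01) = 62.563586
iter 2: u=0.916324  f(a)=+2.352e-02  f'(a)=-5.573e-01  a ← 62.563586 − (+2.352e-02/-5.573e-01) = 62.605793
iter 3: u=0.915706  f(a)=+2.508e-05  f'(a)=-5.561e-01  a ← 62.605793 − (+2.508e-05/-5.561e-01) = 62.605838
iter 4: u=0.915705  f(a)=+2.859e-11  f'(a)=-5.561e-01  a ← 62.605838 − (+2.859e-11/-5.561e-01) = 62.605838
converged: |Δa| < 1e-12 after 4 iterations
sag = a·(cosh(S/(2a)) − 1) = 62.605838·(cosh(0.915705) − 1) = 28.134161
T_max/T_min = cosh(S/(2a)) = 1.449386

a=62.606 sag=28.134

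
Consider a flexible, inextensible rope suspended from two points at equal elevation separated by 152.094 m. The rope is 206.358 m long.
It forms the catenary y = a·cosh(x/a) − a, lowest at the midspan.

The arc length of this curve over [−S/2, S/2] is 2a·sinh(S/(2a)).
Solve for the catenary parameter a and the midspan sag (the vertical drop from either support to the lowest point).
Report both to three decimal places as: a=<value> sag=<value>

a=54.557 sag=62.158

seed: a₀ = √(S³/(24(L−S))) = √(152.094³/(24·54.264)) = 51.976448
iter 1: u=1.463105  f(a)=+6.113e+00  f'(a)=-2.571e+00  a ← 51.976448 − (+6.113e+00/-2.571e+00) = 54.354562
iter 2: u=1.399091  f(a)=+4.446e-01  f'(a)=-2.209e+00  a ← 54.354562 − (+4.446e-01/-2.209e+00) = 54.555815
iter 3: u=1.393930  f(a)=+2.759e-03  f'(a)=-2.182e+00  a ← 54.555815 − (+2.759e-03/-2.182e+00) = 54.557079
iter 4: u=1.393898  f(a)=+1.077e-07  f'(a)=-2.182e+00  a ← 54.557079 − (+1.077e-07/-2.182e+00) = 54.557079
iter 5: u=1.393898  f(a)=-2.842e-14  f'(a)=-2.182e+00  a ← 54.557079 − (-2.842e-14/-2.182e+00) = 54.557079
converged: |Δa| < 1e-12 after 5 iterations
sag = a·(cosh(S/(2a)) − 1) = 54.557079·(cosh(1.393898) − 1) = 62.157877
T_max/T_min = cosh(S/(2a)) = 2.139318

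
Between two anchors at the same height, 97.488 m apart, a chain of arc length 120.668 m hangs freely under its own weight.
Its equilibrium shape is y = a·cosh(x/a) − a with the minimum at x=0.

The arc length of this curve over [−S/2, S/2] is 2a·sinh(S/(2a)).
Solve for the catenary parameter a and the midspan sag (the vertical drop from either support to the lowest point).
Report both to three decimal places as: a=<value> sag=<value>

seed: a₀ = √(S³/(24(L−S))) = √(97.488³/(24·23.180)) = 40.809794
iter 1: u=1.194419  f(a)=+1.711e+00  f'(a)=-1.307e+00  a ← 40.809794 − (+1.711e+00/-1.307e+00) = 42.119172
iter 2: u=1.157288  f(a)=+8.579e-02  f'(a)=-1.178e+00  a ← 42.119172 − (+8.579e-02/-1.178e+00) = 42.191965
iter 3: u=1.155291  f(a)=+2.409e-04  f'(a)=-1.172e+00  a ← 42.191965 − (+2.409e-04/-1.172e+00) = 42.192171
iter 4: u=1.155285  f(a)=+1.912e-09  f'(a)=-1.172e+00  a ← 42.192171 − (+1.912e-09/-1.172e+00) = 42.192171
iter 5: u=1.155285  f(a)=-2.842e-14  f'(a)=-1.172e+00  a ← 42.192171 − (-2.842e-14/-1.172e+00) = 42.192171
converged: |Δa| < 1e-12 after 5 iterations
sag = a·(cosh(S/(2a)) − 1) = 42.192171·(cosh(1.155285) − 1) = 31.430997
T_max/T_min = cosh(S/(2a)) = 1.744949

a=42.192 sag=31.431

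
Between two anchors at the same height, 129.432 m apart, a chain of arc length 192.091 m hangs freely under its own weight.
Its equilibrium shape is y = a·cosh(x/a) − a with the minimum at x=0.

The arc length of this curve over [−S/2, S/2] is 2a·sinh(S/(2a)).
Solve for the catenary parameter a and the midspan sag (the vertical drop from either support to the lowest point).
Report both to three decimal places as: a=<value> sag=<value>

seed: a₀ = √(S³/(24(L−S))) = √(129.432³/(24·62.659)) = 37.972146
iter 1: u=1.704302  f(a)=+9.756e+00  f'(a)=-4.364e+00  a ← 37.972146 − (+9.756e+00/-4.364e+00) = 40.207682
iter 2: u=1.609543  f(a)=+9.279e-01  f'(a)=-3.570e+00  a ← 40.207682 − (+9.279e-01/-3.570e+00) = 40.467601
iter 3: u=1.599205  f(a)=+1.034e-02  f'(a)=-3.491e+00  a ← 40.467601 − (+1.034e-02/-3.491e+00) = 40.470564
iter 4: u=1.599088  f(a)=+1.317e-06  f'(a)=-3.490e+00  a ← 40.470564 − (+1.317e-06/-3.490e+00) = 40.470564
iter 5: u=1.599088  f(a)=+5.684e-14  f'(a)=-3.490e+00  a ← 40.470564 − (+5.684e-14/-3.490e+00) = 40.470564
converged: |Δa| < 1e-12 after 5 iterations
sag = a·(cosh(S/(2a)) − 1) = 40.470564·(cosh(1.599088) − 1) = 63.753256
T_max/T_min = cosh(S/(2a)) = 2.575299

a=40.471 sag=63.753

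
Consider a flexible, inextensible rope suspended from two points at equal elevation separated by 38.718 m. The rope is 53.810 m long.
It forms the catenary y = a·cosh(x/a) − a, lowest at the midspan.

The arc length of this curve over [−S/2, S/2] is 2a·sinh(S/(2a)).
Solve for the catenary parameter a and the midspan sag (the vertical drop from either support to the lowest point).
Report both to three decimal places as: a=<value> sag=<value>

a=13.341 sag=16.690

seed: a₀ = √(S³/(24(L−S))) = √(38.718³/(24·15.092)) = 12.658736
iter 1: u=1.529300  f(a)=+1.866e+00  f'(a)=-2.991e+00  a ← 12.658736 − (+1.866e+00/-2.991e+00) = 13.282780
iter 2: u=1.457451  f(a)=+1.469e-01  f'(a)=-2.537e+00  a ← 13.282780 − (+1.469e-01/-2.537e+00) = 13.340680
iter 3: u=1.451125  f(a)=+1.082e-03  f'(a)=-2.500e+00  a ← 13.340680 − (+1.082e-03/-2.500e+00) = 13.341113
iter 4: u=1.451078  f(a)=+5.960e-08  f'(a)=-2.499e+00  a ← 13.341113 − (+5.960e-08/-2.499e+00) = 13.341113
iter 5: u=1.451078  f(a)=+7.105e-15  f'(a)=-2.499e+00  a ← 13.341113 − (+7.105e-15/-2.499e+00) = 13.341113
converged: |Δa| < 1e-12 after 5 iterations
sag = a·(cosh(S/(2a)) − 1) = 13.341113·(cosh(1.451078) − 1) = 16.689943
T_max/T_min = cosh(S/(2a)) = 2.251016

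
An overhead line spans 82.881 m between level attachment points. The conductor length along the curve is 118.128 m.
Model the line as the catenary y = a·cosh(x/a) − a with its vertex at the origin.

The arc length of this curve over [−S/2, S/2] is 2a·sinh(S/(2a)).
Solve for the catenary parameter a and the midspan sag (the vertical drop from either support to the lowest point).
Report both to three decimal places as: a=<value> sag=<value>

seed: a₀ = √(S³/(24(L−S))) = √(82.881³/(24·35.247)) = 25.942736
iter 1: u=1.597384  f(a)=+4.780e+00  f'(a)=-3.477e+00  a ← 25.942736 − (+4.780e+00/-3.477e+00) = 27.317517
iter 2: u=1.516994  f(a)=+4.063e-01  f'(a)=-2.909e+00  a ← 27.317517 − (+4.063e-01/-2.909e+00) = 27.457176
iter 3: u=1.509278  f(a)=+3.537e-03  f'(a)=-2.858e+00  a ← 27.457176 − (+3.537e-03/-2.858e+00) = 27.458414
iter 4: u=1.509210  f(a)=+2.732e-07  f'(a)=-2.858e+00  a ← 27.458414 − (+2.732e-07/-2.858e+00) = 27.458414
iter 5: u=1.509210  f(a)=+0.000e+00  f'(a)=-2.858e+00  a ← 27.458414 − (+0.000e+00/-2.858e+00) = 27.458414
converged: |Δa| < 1e-12 after 5 iterations
sag = a·(cosh(S/(2a)) − 1) = 27.458414·(cosh(1.509210) − 1) = 37.676221
T_max/T_min = cosh(S/(2a)) = 2.372119

a=27.458 sag=37.676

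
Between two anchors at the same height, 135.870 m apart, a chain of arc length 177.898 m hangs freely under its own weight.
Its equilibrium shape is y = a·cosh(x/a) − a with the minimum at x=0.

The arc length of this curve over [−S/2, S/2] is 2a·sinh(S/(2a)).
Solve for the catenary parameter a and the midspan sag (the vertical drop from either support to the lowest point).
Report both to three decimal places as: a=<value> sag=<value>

a=52.033 sag=51.017

seed: a₀ = √(S³/(24(L−S))) = √(135.870³/(24·42.028)) = 49.866671
iter 1: u=1.362333  f(a)=+4.077e+00  f'(a)=-2.020e+00  a ← 49.866671 − (+4.077e+00/-2.020e+00) = 51.885045
iter 2: u=1.309337  f(a)=+2.606e-01  f'(a)=-1.769e+00  a ← 51.885045 − (+2.606e-01/-1.769e+00) = 52.032338
iter 3: u=1.305630  f(a)=+1.225e-03  f'(a)=-1.753e+00  a ← 52.032338 − (+1.225e-03/-1.753e+00) = 52.033038
iter 4: u=1.305613  f(a)=+2.738e-08  f'(a)=-1.753e+00  a ← 52.033038 − (+2.738e-08/-1.753e+00) = 52.033038
iter 5: u=1.305613  f(a)=+5.684e-14  f'(a)=-1.753e+00  a ← 52.033038 − (+5.684e-14/-1.753e+00) = 52.033038
converged: |Δa| < 1e-12 after 5 iterations
sag = a·(cosh(S/(2a)) − 1) = 52.033038·(cosh(1.305613) − 1) = 51.017249
T_max/T_min = cosh(S/(2a)) = 1.980478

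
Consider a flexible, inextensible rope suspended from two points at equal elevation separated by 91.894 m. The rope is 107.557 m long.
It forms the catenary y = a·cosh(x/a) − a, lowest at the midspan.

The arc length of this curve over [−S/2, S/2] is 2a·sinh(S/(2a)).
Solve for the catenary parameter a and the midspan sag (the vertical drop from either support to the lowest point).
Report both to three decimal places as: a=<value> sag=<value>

a=46.553 sag=24.576

seed: a₀ = √(S³/(24(L−S))) = √(91.894³/(24·15.663)) = 45.434697
iter 1: u=1.011276  f(a)=+8.207e-01  f'(a)=-7.626e-01  a ← 45.434697 − (+8.207e-01/-7.626e-01) = 46.510861
iter 2: u=0.987877  f(a)=+3.006e-02  f'(a)=-7.077e-01  a ← 46.510861 − (+3.006e-02/-7.077e-01) = 46.553344
iter 3: u=0.986975  f(a)=+4.374e-05  f'(a)=-7.056e-01  a ← 46.553344 − (+4.374e-05/-7.056e-01) = 46.553406
iter 4: u=0.986974  f(a)=+9.290e-11  f'(a)=-7.056e-01  a ← 46.553406 − (+9.290e-11/-7.056e-01) = 46.553406
iter 5: u=0.986974  f(a)=+1.421e-14  f'(a)=-7.056e-01  a ← 46.553406 − (+1.421e-14/-7.056e-01) = 46.553406
converged: |Δa| < 1e-12 after 5 iterations
sag = a·(cosh(S/(2a)) − 1) = 46.553406·(cosh(0.986974) − 1) = 24.575679
T_max/T_min = cosh(S/(2a)) = 1.527903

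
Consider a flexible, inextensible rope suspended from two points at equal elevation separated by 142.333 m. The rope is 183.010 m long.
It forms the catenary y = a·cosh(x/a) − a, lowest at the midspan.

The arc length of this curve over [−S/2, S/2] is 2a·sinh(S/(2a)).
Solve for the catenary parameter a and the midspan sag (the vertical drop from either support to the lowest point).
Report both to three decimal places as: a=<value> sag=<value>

seed: a₀ = √(S³/(24(L−S))) = √(142.333³/(24·40.677)) = 54.347344
iter 1: u=1.309475  f(a)=+3.633e+00  f'(a)=-1.770e+00  a ← 54.347344 − (+3.633e+00/-1.770e+00) = 56.400257
iter 2: u=1.261812  f(a)=+2.160e-01  f'(a)=-1.565e+00  a ← 56.400257 − (+2.160e-01/-1.565e+00) = 56.538279
iter 3: u=1.258731  f(a)=+8.703e-04  f'(a)=-1.552e+00  a ← 56.538279 − (+8.703e-04/-1.552e+00) = 56.538839
iter 4: u=1.258719  f(a)=+1.425e-08  f'(a)=-1.552e+00  a ← 56.538839 − (+1.425e-08/-1.552e+00) = 56.538839
iter 5: u=1.258719  f(a)=+5.684e-14  f'(a)=-1.552e+00  a ← 56.538839 − (+5.684e-14/-1.552e+00) = 56.538839
converged: |Δa| < 1e-12 after 5 iterations
sag = a·(cosh(S/(2a)) − 1) = 56.538839·(cosh(1.258719) − 1) = 51.024191
T_max/T_min = cosh(S/(2a)) = 1.902463

a=56.539 sag=51.024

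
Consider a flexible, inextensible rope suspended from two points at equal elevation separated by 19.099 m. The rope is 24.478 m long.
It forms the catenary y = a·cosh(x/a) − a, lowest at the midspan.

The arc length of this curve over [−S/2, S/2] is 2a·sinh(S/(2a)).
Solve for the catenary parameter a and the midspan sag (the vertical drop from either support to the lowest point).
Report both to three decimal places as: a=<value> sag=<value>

a=7.638 sag=6.789

seed: a₀ = √(S³/(24(L−S))) = √(19.099³/(24·5.379)) = 7.346146
iter 1: u=1.299933  f(a)=+4.732e-01  f'(a)=-1.727e+00  a ← 7.346146 − (+4.732e-01/-1.727e+00) = 7.620097
iter 2: u=1.253199  f(a)=+2.776e-02  f'(a)=-1.530e+00  a ← 7.620097 − (+2.776e-02/-1.530e+00) = 7.638238
iter 3: u=1.250223  f(a)=+1.087e-04  f'(a)=-1.518e+00  a ← 7.638238 − (+1.087e-04/-1.518e+00) = 7.638310
iter 4: u=1.250211  f(a)=+1.681e-09  f'(a)=-1.518e+00  a ← 7.638310 − (+1.681e-09/-1.518e+00) = 7.638310
iter 5: u=1.250211  f(a)=+0.000e+00  f'(a)=-1.518e+00  a ← 7.638310 − (+0.000e+00/-1.518e+00) = 7.638310
converged: |Δa| < 1e-12 after 5 iterations
sag = a·(cosh(S/(2a)) − 1) = 7.638310·(cosh(1.250211) − 1) = 6.788641
T_max/T_min = cosh(S/(2a)) = 1.888762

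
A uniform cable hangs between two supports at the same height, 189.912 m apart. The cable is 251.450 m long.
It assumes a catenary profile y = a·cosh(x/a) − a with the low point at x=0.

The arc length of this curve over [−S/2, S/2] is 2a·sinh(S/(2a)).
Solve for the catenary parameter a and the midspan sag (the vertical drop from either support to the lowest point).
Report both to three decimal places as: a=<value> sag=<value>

a=71.191 sag=73.291

seed: a₀ = √(S³/(24(L−S))) = √(189.912³/(24·61.538)) = 68.100657
iter 1: u=1.394348  f(a)=+6.267e+00  f'(a)=-2.184e+00  a ← 68.100657 − (+6.267e+00/-2.184e+00) = 70.970094
iter 2: u=1.337972  f(a)=+4.178e-01  f'(a)=-1.902e+00  a ← 70.970094 − (+4.178e-01/-1.902e+00) = 71.189830
iter 3: u=1.333842  f(a)=+2.151e-03  f'(a)=-1.882e+00  a ← 71.189830 − (+2.151e-03/-1.882e+00) = 71.190973
iter 4: u=1.333821  f(a)=+5.766e-08  f'(a)=-1.882e+00  a ← 71.190973 − (+5.766e-08/-1.882e+00) = 71.190973
iter 5: u=1.333821  f(a)=+5.684e-14  f'(a)=-1.882e+00  a ← 71.190973 − (+5.684e-14/-1.882e+00) = 71.190973
converged: |Δa| < 1e-12 after 5 iterations
sag = a·(cosh(S/(2a)) − 1) = 71.190973·(cosh(1.333821) − 1) = 73.290619
T_max/T_min = cosh(S/(2a)) = 2.029493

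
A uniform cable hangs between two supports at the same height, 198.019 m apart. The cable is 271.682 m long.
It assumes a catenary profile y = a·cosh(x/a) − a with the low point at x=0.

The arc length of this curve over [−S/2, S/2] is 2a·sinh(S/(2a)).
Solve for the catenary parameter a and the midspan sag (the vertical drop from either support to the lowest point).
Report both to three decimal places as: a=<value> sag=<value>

a=69.693 sag=82.983

seed: a₀ = √(S³/(24(L−S))) = √(198.019³/(24·73.663)) = 66.271984
iter 1: u=1.493987  f(a)=+8.671e+00  f'(a)=-2.760e+00  a ← 66.271984 − (+8.671e+00/-2.760e+00) = 69.413295
iter 2: u=1.426377  f(a)=+6.547e-01  f'(a)=-2.358e+00  a ← 69.413295 − (+6.547e-01/-2.358e+00) = 69.690931
iter 3: u=1.420694  f(a)=+4.405e-03  f'(a)=-2.326e+00  a ← 69.690931 − (+4.405e-03/-2.326e+00) = 69.692824
iter 4: u=1.420656  f(a)=+2.024e-07  f'(a)=-2.326e+00  a ← 69.692824 − (+2.024e-07/-2.326e+00) = 69.692825
iter 5: u=1.420656  f(a)=+5.684e-14  f'(a)=-2.326e+00  a ← 69.692825 − (+5.684e-14/-2.326e+00) = 69.692825
converged: |Δa| < 1e-12 after 5 iterations
sag = a·(cosh(S/(2a)) − 1) = 69.692825·(cosh(1.420656) − 1) = 82.982868
T_max/T_min = cosh(S/(2a)) = 2.190695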